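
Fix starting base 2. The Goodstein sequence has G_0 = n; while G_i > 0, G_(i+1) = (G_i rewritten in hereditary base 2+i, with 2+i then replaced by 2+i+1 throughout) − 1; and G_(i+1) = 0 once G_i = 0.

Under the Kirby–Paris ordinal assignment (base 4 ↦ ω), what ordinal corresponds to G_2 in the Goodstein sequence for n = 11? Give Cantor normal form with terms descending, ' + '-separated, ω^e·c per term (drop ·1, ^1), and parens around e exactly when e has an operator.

[0] 11 ≡ 2^(2 + 1) + 2 + 1 (base 2). Lift 3: 85. −1: 84.
[1] 84 ≡ 3^(3 + 1) + 3 (base 3). Lift 4: 1028. −1: 1027.
[2] 1027 ≡ 4^(4 + 1) + 3 (base 4). Lift 5: 15628. −1: 15627.

ω^(ω + 1) + 3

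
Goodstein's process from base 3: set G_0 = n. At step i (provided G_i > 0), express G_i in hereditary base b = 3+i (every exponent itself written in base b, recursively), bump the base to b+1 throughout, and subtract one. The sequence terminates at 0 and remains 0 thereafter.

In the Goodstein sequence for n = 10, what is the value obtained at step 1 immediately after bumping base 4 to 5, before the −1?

(0) 10|_3 = 3^2 + 1 ↦ 4^2 + 1|_4 = 17 ⇒ 16
(1) 16|_4 = 4^2 ↦ 5^2|_5 = 25 ⇒ 24

25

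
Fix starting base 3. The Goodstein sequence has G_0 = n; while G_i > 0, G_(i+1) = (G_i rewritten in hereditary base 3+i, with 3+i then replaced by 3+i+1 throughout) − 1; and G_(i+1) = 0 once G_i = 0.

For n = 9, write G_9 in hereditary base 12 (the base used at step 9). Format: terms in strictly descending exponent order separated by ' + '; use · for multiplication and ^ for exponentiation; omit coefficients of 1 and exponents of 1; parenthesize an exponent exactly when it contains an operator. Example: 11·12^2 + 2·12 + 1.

2·12 + 3

step 0: 9 = 3^2; sub 4 for 3: 4^2; = 16; G_1 = 16−1 = 15
step 1: 15 = 3·4 + 3; sub 5 for 4: 3·5 + 3; = 18; G_2 = 18−1 = 17
step 2: 17 = 3·5 + 2; sub 6 for 5: 3·6 + 2; = 20; G_3 = 20−1 = 19
step 3: 19 = 3·6 + 1; sub 7 for 6: 3·7 + 1; = 22; G_4 = 22−1 = 21
step 4: 21 = 3·7; sub 8 for 7: 3·8; = 24; G_5 = 24−1 = 23
step 5: 23 = 2·8 + 7; sub 9 for 8: 2·9 + 7; = 25; G_6 = 25−1 = 24
step 6: 24 = 2·9 + 6; sub 10 for 9: 2·10 + 6; = 26; G_7 = 26−1 = 25
step 7: 25 = 2·10 + 5; sub 11 for 10: 2·11 + 5; = 27; G_8 = 27−1 = 26
step 8: 26 = 2·11 + 4; sub 12 for 11: 2·12 + 4; = 28; G_9 = 28−1 = 27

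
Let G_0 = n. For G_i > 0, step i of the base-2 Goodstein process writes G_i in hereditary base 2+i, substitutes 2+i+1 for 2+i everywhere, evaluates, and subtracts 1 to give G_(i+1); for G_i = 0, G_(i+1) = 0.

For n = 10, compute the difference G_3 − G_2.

G_0=10  [base 2] 2^(2 + 1) + 2  →[2↦3]→  3^(3 + 1) + 3 = 84  −1 ⇒ G_1=83
G_1=83  [base 3] 3^(3 + 1) + 2  →[3↦4]→  4^(4 + 1) + 2 = 1026  −1 ⇒ G_2=1025
G_2=1025  [base 4] 4^(4 + 1) + 1  →[4↦5]→  5^(5 + 1) + 1 = 15626  −1 ⇒ G_3=15625

14600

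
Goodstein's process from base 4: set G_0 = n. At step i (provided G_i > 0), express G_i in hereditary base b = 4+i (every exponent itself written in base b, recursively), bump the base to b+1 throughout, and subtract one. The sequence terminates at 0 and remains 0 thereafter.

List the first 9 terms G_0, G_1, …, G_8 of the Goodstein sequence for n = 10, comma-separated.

10, 11, 12, 13, 13, 13, 13, 13, 13

(0) 10|_4 = 2·4 + 2 ↦ 2·5 + 2|_5 = 12 ⇒ 11
(1) 11|_5 = 2·5 + 1 ↦ 2·6 + 1|_6 = 13 ⇒ 12
(2) 12|_6 = 2·6 ↦ 2·7|_7 = 14 ⇒ 13
(3) 13|_7 = 7 + 6 ↦ 8 + 6|_8 = 14 ⇒ 13
(4) 13|_8 = 8 + 5 ↦ 9 + 5|_9 = 14 ⇒ 13
(5) 13|_9 = 9 + 4 ↦ 10 + 4|_10 = 14 ⇒ 13
(6) 13|_10 = 10 + 3 ↦ 11 + 3|_11 = 14 ⇒ 13
(7) 13|_11 = 11 + 2 ↦ 12 + 2|_12 = 14 ⇒ 13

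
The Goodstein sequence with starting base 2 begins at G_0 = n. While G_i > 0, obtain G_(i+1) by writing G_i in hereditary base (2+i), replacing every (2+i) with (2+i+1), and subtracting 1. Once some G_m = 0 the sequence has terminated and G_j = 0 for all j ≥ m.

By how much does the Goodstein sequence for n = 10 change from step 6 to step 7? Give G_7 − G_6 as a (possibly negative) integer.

1853361269

i=0: 10 = 2^(2 + 1) + 2 (b=2); 2→3: 3^(3 + 1) + 3 = 84; 84−1 = 83
i=1: 83 = 3^(3 + 1) + 2 (b=3); 3→4: 4^(4 + 1) + 2 = 1026; 1026−1 = 1025
i=2: 1025 = 4^(4 + 1) + 1 (b=4); 4→5: 5^(5 + 1) + 1 = 15626; 15626−1 = 15625
i=3: 15625 = 5^(5 + 1) (b=5); 5→6: 6^(6 + 1) = 279936; 279936−1 = 279935
i=4: 279935 = 5·6^6 + 5·6^5 + 5·6^4 + 5·6^3 + 5·6^2 + 5·6 + 5 (b=6); 6→7: 5·7^7 + 5·7^5 + 5·7^4 + 5·7^3 + 5·7^2 + 5·7 + 5 = 4215755; 4215755−1 = 4215754
i=5: 4215754 = 5·7^7 + 5·7^5 + 5·7^4 + 5·7^3 + 5·7^2 + 5·7 + 4 (b=7); 7→8: 5·8^8 + 5·8^5 + 5·8^4 + 5·8^3 + 5·8^2 + 5·8 + 4 = 84073324; 84073324−1 = 84073323
i=6: 84073323 = 5·8^8 + 5·8^5 + 5·8^4 + 5·8^3 + 5·8^2 + 5·8 + 3 (b=8); 8→9: 5·9^9 + 5·9^5 + 5·9^4 + 5·9^3 + 5·9^2 + 5·9 + 3 = 1937434593; 1937434593−1 = 1937434592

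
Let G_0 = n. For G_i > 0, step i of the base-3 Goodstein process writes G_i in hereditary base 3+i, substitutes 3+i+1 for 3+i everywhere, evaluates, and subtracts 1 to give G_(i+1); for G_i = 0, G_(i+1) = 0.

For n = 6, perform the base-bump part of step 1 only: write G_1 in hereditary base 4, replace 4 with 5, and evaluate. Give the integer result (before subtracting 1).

i=0: 6 = 2·3 (b=3); 3→4: 2·4 = 8; 8−1 = 7
i=1: 7 = 4 + 3 (b=4); 4→5: 5 + 3 = 8; 8−1 = 7

8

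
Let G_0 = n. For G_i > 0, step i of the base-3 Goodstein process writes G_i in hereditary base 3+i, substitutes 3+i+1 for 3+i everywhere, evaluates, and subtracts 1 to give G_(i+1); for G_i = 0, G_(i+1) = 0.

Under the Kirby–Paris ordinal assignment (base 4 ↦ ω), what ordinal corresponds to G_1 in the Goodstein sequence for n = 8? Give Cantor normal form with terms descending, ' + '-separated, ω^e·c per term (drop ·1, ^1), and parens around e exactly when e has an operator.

G_0 = 8. HB_3(8) = 2·3 + 2. Bump = 10. G_1 = 9.
G_1 = 9. HB_4(9) = 2·4 + 1. Bump = 11. G_2 = 10.

ω·2 + 1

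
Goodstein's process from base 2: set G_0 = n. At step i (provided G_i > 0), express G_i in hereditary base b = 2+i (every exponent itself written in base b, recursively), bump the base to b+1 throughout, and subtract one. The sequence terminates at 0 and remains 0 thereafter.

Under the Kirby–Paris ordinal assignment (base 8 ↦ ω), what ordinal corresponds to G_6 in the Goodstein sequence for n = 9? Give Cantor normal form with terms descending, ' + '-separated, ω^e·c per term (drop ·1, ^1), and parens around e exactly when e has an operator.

ω^ω·3 + ω^3·3 + ω^2·3 + ω·2 + 7

9 —HB2→ 2^(2 + 1) + 1 —bump→ 3^(3 + 1) + 1 = 82 —(−1)→ 81
81 —HB3→ 3^(3 + 1) —bump→ 4^(4 + 1) = 1024 —(−1)→ 1023
1023 —HB4→ 3·4^4 + 3·4^3 + 3·4^2 + 3·4 + 3 —bump→ 3·5^5 + 3·5^3 + 3·5^2 + 3·5 + 3 = 9843 —(−1)→ 9842
9842 —HB5→ 3·5^5 + 3·5^3 + 3·5^2 + 3·5 + 2 —bump→ 3·6^6 + 3·6^3 + 3·6^2 + 3·6 + 2 = 140744 —(−1)→ 140743
140743 —HB6→ 3·6^6 + 3·6^3 + 3·6^2 + 3·6 + 1 —bump→ 3·7^7 + 3·7^3 + 3·7^2 + 3·7 + 1 = 2471827 —(−1)→ 2471826
2471826 —HB7→ 3·7^7 + 3·7^3 + 3·7^2 + 3·7 —bump→ 3·8^8 + 3·8^3 + 3·8^2 + 3·8 = 50333400 —(−1)→ 50333399
50333399 —HB8→ 3·8^8 + 3·8^3 + 3·8^2 + 2·8 + 7 —bump→ 3·9^9 + 3·9^3 + 3·9^2 + 2·9 + 7 = 1162263922 —(−1)→ 1162263921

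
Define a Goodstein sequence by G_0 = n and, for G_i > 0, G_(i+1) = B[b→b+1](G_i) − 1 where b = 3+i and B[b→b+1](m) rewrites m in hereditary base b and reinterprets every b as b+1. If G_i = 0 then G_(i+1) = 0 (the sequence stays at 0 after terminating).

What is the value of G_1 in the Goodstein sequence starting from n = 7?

8

G_0=7  [base 3] 2·3 + 1  →[3↦4]→  2·4 + 1 = 9  −1 ⇒ G_1=8
G_1=8  [base 4] 2·4  →[4↦5]→  2·5 = 10  −1 ⇒ G_2=9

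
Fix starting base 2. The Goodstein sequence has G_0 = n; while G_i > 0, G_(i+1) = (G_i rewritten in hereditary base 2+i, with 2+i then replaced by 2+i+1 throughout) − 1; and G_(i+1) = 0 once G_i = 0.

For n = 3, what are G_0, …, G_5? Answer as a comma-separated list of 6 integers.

3 —HB2→ 2 + 1 —bump→ 3 + 1 = 4 —(−1)→ 3
3 —HB3→ 3 —bump→ 4 = 4 —(−1)→ 3
3 —HB4→ 3 —bump→ 3 = 3 —(−1)→ 2
2 —HB5→ 2 —bump→ 2 = 2 —(−1)→ 1
1 —HB6→ 1 —bump→ 1 = 1 —(−1)→ 0

3, 3, 3, 2, 1, 0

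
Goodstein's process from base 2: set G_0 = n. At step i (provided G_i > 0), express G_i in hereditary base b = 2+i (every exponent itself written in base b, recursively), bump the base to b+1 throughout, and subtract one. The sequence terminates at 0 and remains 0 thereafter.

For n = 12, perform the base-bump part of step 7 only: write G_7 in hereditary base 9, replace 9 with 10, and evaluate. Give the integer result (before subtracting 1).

i=0: 12 = 2^(2 + 1) + 2^2 (b=2); 2→3: 3^(3 + 1) + 3^3 = 108; 108−1 = 107
i=1: 107 = 3^(3 + 1) + 2·3^2 + 2·3 + 2 (b=3); 3→4: 4^(4 + 1) + 2·4^2 + 2·4 + 2 = 1066; 1066−1 = 1065
i=2: 1065 = 4^(4 + 1) + 2·4^2 + 2·4 + 1 (b=4); 4→5: 5^(5 + 1) + 2·5^2 + 2·5 + 1 = 15686; 15686−1 = 15685
i=3: 15685 = 5^(5 + 1) + 2·5^2 + 2·5 (b=5); 5→6: 6^(6 + 1) + 2·6^2 + 2·6 = 280020; 280020−1 = 280019
i=4: 280019 = 6^(6 + 1) + 2·6^2 + 6 + 5 (b=6); 6→7: 7^(7 + 1) + 2·7^2 + 7 + 5 = 5764911; 5764911−1 = 5764910
i=5: 5764910 = 7^(7 + 1) + 2·7^2 + 7 + 4 (b=7); 7→8: 8^(8 + 1) + 2·8^2 + 8 + 4 = 134217868; 134217868−1 = 134217867
i=6: 134217867 = 8^(8 + 1) + 2·8^2 + 8 + 3 (b=8); 8→9: 9^(9 + 1) + 2·9^2 + 9 + 3 = 3486784575; 3486784575−1 = 3486784574

100000000212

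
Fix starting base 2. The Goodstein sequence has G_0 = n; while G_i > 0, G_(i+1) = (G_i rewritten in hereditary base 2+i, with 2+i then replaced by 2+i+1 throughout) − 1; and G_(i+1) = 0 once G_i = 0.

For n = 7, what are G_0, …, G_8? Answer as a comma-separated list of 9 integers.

[0] 7 ≡ 2^2 + 2 + 1 (base 2). Lift 3: 31. −1: 30.
[1] 30 ≡ 3^3 + 3 (base 3). Lift 4: 260. −1: 259.
[2] 259 ≡ 4^4 + 3 (base 4). Lift 5: 3128. −1: 3127.
[3] 3127 ≡ 5^5 + 2 (base 5). Lift 6: 46658. −1: 46657.
[4] 46657 ≡ 6^6 + 1 (base 6). Lift 7: 823544. −1: 823543.
[5] 823543 ≡ 7^7 (base 7). Lift 8: 16777216. −1: 16777215.
[6] 16777215 ≡ 7·8^7 + 7·8^6 + 7·8^5 + 7·8^4 + 7·8^3 + 7·8^2 + 7·8 + 7 (base 8). Lift 9: 37665880. −1: 37665879.
[7] 37665879 ≡ 7·9^7 + 7·9^6 + 7·9^5 + 7·9^4 + 7·9^3 + 7·9^2 + 7·9 + 6 (base 9). Lift 10: 77777776. −1: 77777775.

7, 30, 259, 3127, 46657, 823543, 16777215, 37665879, 77777775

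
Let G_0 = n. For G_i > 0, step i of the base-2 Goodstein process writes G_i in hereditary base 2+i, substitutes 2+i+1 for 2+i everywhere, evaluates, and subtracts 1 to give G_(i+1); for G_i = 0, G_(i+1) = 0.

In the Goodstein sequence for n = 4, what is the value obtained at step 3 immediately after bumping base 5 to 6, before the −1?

[0] 4 ≡ 2^2 (base 2). Lift 3: 27. −1: 26.
[1] 26 ≡ 2·3^2 + 2·3 + 2 (base 3). Lift 4: 42. −1: 41.
[2] 41 ≡ 2·4^2 + 2·4 + 1 (base 4). Lift 5: 61. −1: 60.
[3] 60 ≡ 2·5^2 + 2·5 (base 5). Lift 6: 84. −1: 83.

84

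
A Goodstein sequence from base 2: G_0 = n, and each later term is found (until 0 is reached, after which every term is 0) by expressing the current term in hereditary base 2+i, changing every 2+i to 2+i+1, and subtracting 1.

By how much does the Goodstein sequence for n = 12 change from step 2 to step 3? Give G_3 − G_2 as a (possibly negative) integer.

G_0=12  [base 2] 2^(2 + 1) + 2^2  →[2↦3]→  3^(3 + 1) + 3^3 = 108  −1 ⇒ G_1=107
G_1=107  [base 3] 3^(3 + 1) + 2·3^2 + 2·3 + 2  →[3↦4]→  4^(4 + 1) + 2·4^2 + 2·4 + 2 = 1066  −1 ⇒ G_2=1065
G_2=1065  [base 4] 4^(4 + 1) + 2·4^2 + 2·4 + 1  →[4↦5]→  5^(5 + 1) + 2·5^2 + 2·5 + 1 = 15686  −1 ⇒ G_3=15685

14620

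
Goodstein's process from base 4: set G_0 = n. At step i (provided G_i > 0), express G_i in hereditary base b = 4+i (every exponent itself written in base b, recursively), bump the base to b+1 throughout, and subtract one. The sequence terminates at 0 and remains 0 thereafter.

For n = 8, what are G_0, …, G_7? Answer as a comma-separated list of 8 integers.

[0] 8 ≡ 2·4 (base 4). Lift 5: 10. −1: 9.
[1] 9 ≡ 5 + 4 (base 5). Lift 6: 10. −1: 9.
[2] 9 ≡ 6 + 3 (base 6). Lift 7: 10. −1: 9.
[3] 9 ≡ 7 + 2 (base 7). Lift 8: 10. −1: 9.
[4] 9 ≡ 8 + 1 (base 8). Lift 9: 10. −1: 9.
[5] 9 ≡ 9 (base 9). Lift 10: 10. −1: 9.
[6] 9 ≡ 9 (base 10). Lift 11: 9. −1: 8.

8, 9, 9, 9, 9, 9, 9, 8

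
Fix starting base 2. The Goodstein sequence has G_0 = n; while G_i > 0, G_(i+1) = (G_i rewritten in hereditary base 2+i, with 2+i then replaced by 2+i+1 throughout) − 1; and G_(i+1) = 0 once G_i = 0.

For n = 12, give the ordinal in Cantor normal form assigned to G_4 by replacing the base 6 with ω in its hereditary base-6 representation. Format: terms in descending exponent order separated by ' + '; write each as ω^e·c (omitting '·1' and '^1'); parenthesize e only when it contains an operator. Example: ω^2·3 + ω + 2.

i=0: 12 = 2^(2 + 1) + 2^2 (b=2); 2→3: 3^(3 + 1) + 3^3 = 108; 108−1 = 107
i=1: 107 = 3^(3 + 1) + 2·3^2 + 2·3 + 2 (b=3); 3→4: 4^(4 + 1) + 2·4^2 + 2·4 + 2 = 1066; 1066−1 = 1065
i=2: 1065 = 4^(4 + 1) + 2·4^2 + 2·4 + 1 (b=4); 4→5: 5^(5 + 1) + 2·5^2 + 2·5 + 1 = 15686; 15686−1 = 15685
i=3: 15685 = 5^(5 + 1) + 2·5^2 + 2·5 (b=5); 5→6: 6^(6 + 1) + 2·6^2 + 2·6 = 280020; 280020−1 = 280019
i=4: 280019 = 6^(6 + 1) + 2·6^2 + 6 + 5 (b=6); 6→7: 7^(7 + 1) + 2·7^2 + 7 + 5 = 5764911; 5764911−1 = 5764910

ω^(ω + 1) + ω^2·2 + ω + 5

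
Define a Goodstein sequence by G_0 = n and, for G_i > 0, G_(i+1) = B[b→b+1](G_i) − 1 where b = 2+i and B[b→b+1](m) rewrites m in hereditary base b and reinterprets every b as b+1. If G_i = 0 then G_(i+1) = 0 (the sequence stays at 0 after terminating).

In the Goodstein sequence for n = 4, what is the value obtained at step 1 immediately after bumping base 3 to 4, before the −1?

(0) 4|_2 = 2^2 ↦ 3^3|_3 = 27 ⇒ 26
(1) 26|_3 = 2·3^2 + 2·3 + 2 ↦ 2·4^2 + 2·4 + 2|_4 = 42 ⇒ 41

42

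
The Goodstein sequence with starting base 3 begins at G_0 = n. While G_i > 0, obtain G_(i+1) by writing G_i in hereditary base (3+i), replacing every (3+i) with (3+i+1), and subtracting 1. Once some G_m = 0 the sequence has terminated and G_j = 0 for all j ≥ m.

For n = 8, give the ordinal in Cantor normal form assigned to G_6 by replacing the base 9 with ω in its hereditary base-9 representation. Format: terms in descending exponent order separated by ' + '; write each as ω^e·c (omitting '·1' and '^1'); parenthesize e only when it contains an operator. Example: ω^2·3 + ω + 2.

i=0: 8 = 2·3 + 2 (b=3); 3→4: 2·4 + 2 = 10; 10−1 = 9
i=1: 9 = 2·4 + 1 (b=4); 4→5: 2·5 + 1 = 11; 11−1 = 10
i=2: 10 = 2·5 (b=5); 5→6: 2·6 = 12; 12−1 = 11
i=3: 11 = 6 + 5 (b=6); 6→7: 7 + 5 = 12; 12−1 = 11
i=4: 11 = 7 + 4 (b=7); 7→8: 8 + 4 = 12; 12−1 = 11
i=5: 11 = 8 + 3 (b=8); 8→9: 9 + 3 = 12; 12−1 = 11
i=6: 11 = 9 + 2 (b=9); 9→10: 10 + 2 = 12; 12−1 = 11

ω + 2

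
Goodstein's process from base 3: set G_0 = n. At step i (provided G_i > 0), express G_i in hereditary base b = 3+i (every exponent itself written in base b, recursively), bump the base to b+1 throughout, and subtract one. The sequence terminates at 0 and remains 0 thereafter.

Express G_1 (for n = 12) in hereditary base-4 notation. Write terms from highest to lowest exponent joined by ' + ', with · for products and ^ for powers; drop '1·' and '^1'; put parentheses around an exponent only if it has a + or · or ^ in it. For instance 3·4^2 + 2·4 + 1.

12 —HB3→ 3^2 + 3 —bump→ 4^2 + 4 = 20 —(−1)→ 19
19 —HB4→ 4^2 + 3 —bump→ 5^2 + 3 = 28 —(−1)→ 27

4^2 + 3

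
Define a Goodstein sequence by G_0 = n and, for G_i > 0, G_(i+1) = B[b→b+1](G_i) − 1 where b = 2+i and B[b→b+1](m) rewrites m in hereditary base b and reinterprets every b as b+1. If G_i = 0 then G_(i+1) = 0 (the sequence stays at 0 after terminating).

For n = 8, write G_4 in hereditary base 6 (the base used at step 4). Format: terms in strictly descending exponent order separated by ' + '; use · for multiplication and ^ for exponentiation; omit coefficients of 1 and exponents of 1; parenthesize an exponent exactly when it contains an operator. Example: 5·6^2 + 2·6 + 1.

8 —HB2→ 2^(2 + 1) —bump→ 3^(3 + 1) = 81 —(−1)→ 80
80 —HB3→ 2·3^3 + 2·3^2 + 2·3 + 2 —bump→ 2·4^4 + 2·4^2 + 2·4 + 2 = 554 —(−1)→ 553
553 —HB4→ 2·4^4 + 2·4^2 + 2·4 + 1 —bump→ 2·5^5 + 2·5^2 + 2·5 + 1 = 6311 —(−1)→ 6310
6310 —HB5→ 2·5^5 + 2·5^2 + 2·5 —bump→ 2·6^6 + 2·6^2 + 2·6 = 93396 —(−1)→ 93395
93395 —HB6→ 2·6^6 + 2·6^2 + 6 + 5 —bump→ 2·7^7 + 2·7^2 + 7 + 5 = 1647196 —(−1)→ 1647195

2·6^6 + 2·6^2 + 6 + 5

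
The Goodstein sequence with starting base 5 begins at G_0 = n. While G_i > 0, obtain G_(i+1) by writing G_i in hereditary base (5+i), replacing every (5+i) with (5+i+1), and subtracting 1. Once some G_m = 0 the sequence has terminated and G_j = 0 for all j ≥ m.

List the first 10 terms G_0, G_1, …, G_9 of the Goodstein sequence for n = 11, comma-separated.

i=0: 11 = 2·5 + 1 (b=5); 5→6: 2·6 + 1 = 13; 13−1 = 12
i=1: 12 = 2·6 (b=6); 6→7: 2·7 = 14; 14−1 = 13
i=2: 13 = 7 + 6 (b=7); 7→8: 8 + 6 = 14; 14−1 = 13
i=3: 13 = 8 + 5 (b=8); 8→9: 9 + 5 = 14; 14−1 = 13
i=4: 13 = 9 + 4 (b=9); 9→10: 10 + 4 = 14; 14−1 = 13
i=5: 13 = 10 + 3 (b=10); 10→11: 11 + 3 = 14; 14−1 = 13
i=6: 13 = 11 + 2 (b=11); 11→12: 12 + 2 = 14; 14−1 = 13
i=7: 13 = 12 + 1 (b=12); 12→13: 13 + 1 = 14; 14−1 = 13
i=8: 13 = 13 (b=13); 13→14: 14 = 14; 14−1 = 13

11, 12, 13, 13, 13, 13, 13, 13, 13, 13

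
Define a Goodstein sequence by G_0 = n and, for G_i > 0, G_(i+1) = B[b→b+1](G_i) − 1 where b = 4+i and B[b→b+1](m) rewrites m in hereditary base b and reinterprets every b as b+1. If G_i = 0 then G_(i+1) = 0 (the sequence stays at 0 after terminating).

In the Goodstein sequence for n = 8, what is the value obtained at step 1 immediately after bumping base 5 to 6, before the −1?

G_0=8  [base 4] 2·4  →[4↦5]→  2·5 = 10  −1 ⇒ G_1=9
G_1=9  [base 5] 5 + 4  →[5↦6]→  6 + 4 = 10  −1 ⇒ G_2=9

10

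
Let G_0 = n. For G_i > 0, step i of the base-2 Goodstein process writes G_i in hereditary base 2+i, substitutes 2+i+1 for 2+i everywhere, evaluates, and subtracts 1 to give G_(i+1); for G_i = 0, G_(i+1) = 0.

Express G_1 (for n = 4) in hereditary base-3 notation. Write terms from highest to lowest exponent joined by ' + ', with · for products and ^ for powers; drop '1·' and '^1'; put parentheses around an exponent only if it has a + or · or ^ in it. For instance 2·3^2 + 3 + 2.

2·3^2 + 2·3 + 2

i=0: 4 = 2^2 (b=2); 2→3: 3^3 = 27; 27−1 = 26
i=1: 26 = 2·3^2 + 2·3 + 2 (b=3); 3→4: 2·4^2 + 2·4 + 2 = 42; 42−1 = 41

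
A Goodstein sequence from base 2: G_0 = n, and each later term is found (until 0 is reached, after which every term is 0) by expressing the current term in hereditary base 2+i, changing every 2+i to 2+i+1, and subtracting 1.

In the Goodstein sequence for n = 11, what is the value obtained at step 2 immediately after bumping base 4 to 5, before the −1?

11 —HB2→ 2^(2 + 1) + 2 + 1 —bump→ 3^(3 + 1) + 3 + 1 = 85 —(−1)→ 84
84 —HB3→ 3^(3 + 1) + 3 —bump→ 4^(4 + 1) + 4 = 1028 —(−1)→ 1027
1027 —HB4→ 4^(4 + 1) + 3 —bump→ 5^(5 + 1) + 3 = 15628 —(−1)→ 15627

15628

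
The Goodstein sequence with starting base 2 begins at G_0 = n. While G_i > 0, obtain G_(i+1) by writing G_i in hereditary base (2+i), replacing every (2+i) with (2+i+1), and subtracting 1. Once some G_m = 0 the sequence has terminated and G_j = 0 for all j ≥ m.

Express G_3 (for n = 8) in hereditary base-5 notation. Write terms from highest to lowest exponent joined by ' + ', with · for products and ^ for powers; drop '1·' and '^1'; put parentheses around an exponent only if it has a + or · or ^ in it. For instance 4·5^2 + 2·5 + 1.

G_0 = 8. HB_2(8) = 2^(2 + 1). Bump = 81. G_1 = 80.
G_1 = 80. HB_3(80) = 2·3^3 + 2·3^2 + 2·3 + 2. Bump = 554. G_2 = 553.
G_2 = 553. HB_4(553) = 2·4^4 + 2·4^2 + 2·4 + 1. Bump = 6311. G_3 = 6310.
G_3 = 6310. HB_5(6310) = 2·5^5 + 2·5^2 + 2·5. Bump = 93396. G_4 = 93395.

2·5^5 + 2·5^2 + 2·5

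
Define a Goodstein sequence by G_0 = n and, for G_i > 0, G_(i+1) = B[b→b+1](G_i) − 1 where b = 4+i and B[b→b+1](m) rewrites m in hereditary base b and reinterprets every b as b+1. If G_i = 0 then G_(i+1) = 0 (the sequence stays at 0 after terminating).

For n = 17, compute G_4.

base 4: 17 = 4^2 + 1; at 5: 5^2 + 1 = 26; next = 25
base 5: 25 = 5^2; at 6: 6^2 = 36; next = 35
base 6: 35 = 5·6 + 5; at 7: 5·7 + 5 = 40; next = 39
base 7: 39 = 5·7 + 4; at 8: 5·8 + 4 = 44; next = 43

43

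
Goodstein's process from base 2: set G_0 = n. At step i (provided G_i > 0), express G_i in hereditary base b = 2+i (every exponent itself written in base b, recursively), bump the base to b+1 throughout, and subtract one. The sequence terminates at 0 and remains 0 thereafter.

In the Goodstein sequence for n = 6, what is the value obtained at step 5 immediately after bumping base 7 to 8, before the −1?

(0) 6|_2 = 2^2 + 2 ↦ 3^3 + 3|_3 = 30 ⇒ 29
(1) 29|_3 = 3^3 + 2 ↦ 4^4 + 2|_4 = 258 ⇒ 257
(2) 257|_4 = 4^4 + 1 ↦ 5^5 + 1|_5 = 3126 ⇒ 3125
(3) 3125|_5 = 5^5 ↦ 6^6|_6 = 46656 ⇒ 46655
(4) 46655|_6 = 5·6^5 + 5·6^4 + 5·6^3 + 5·6^2 + 5·6 + 5 ↦ 5·7^5 + 5·7^4 + 5·7^3 + 5·7^2 + 5·7 + 5|_7 = 98040 ⇒ 98039
(5) 98039|_7 = 5·7^5 + 5·7^4 + 5·7^3 + 5·7^2 + 5·7 + 4 ↦ 5·8^5 + 5·8^4 + 5·8^3 + 5·8^2 + 5·8 + 4|_8 = 187244 ⇒ 187243

187244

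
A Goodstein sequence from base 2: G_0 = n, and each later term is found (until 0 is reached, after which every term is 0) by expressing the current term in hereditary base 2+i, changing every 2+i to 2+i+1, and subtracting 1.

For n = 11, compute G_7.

2749609302

11 —HB2→ 2^(2 + 1) + 2 + 1 —bump→ 3^(3 + 1) + 3 + 1 = 85 —(−1)→ 84
84 —HB3→ 3^(3 + 1) + 3 —bump→ 4^(4 + 1) + 4 = 1028 —(−1)→ 1027
1027 —HB4→ 4^(4 + 1) + 3 —bump→ 5^(5 + 1) + 3 = 15628 —(−1)→ 15627
15627 —HB5→ 5^(5 + 1) + 2 —bump→ 6^(6 + 1) + 2 = 279938 —(−1)→ 279937
279937 —HB6→ 6^(6 + 1) + 1 —bump→ 7^(7 + 1) + 1 = 5764802 —(−1)→ 5764801
5764801 —HB7→ 7^(7 + 1) —bump→ 8^(8 + 1) = 134217728 —(−1)→ 134217727
134217727 —HB8→ 7·8^8 + 7·8^7 + 7·8^6 + 7·8^5 + 7·8^4 + 7·8^3 + 7·8^2 + 7·8 + 7 —bump→ 7·9^9 + 7·9^7 + 7·9^6 + 7·9^5 + 7·9^4 + 7·9^3 + 7·9^2 + 7·9 + 7 = 2749609303 —(−1)→ 2749609302
2749609302 —HB9→ 7·9^9 + 7·9^7 + 7·9^6 + 7·9^5 + 7·9^4 + 7·9^3 + 7·9^2 + 7·9 + 6 —bump→ 7·10^10 + 7·10^7 + 7·10^6 + 7·10^5 + 7·10^4 + 7·10^3 + 7·10^2 + 7·10 + 6 = 70077777776 —(−1)→ 70077777775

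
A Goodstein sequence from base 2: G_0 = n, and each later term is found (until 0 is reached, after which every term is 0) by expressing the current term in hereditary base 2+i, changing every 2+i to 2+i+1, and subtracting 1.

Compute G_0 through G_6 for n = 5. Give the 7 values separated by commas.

5, 27, 255, 467, 775, 1197, 1751

(0) 5|_2 = 2^2 + 1 ↦ 3^3 + 1|_3 = 28 ⇒ 27
(1) 27|_3 = 3^3 ↦ 4^4|_4 = 256 ⇒ 255
(2) 255|_4 = 3·4^3 + 3·4^2 + 3·4 + 3 ↦ 3·5^3 + 3·5^2 + 3·5 + 3|_5 = 468 ⇒ 467
(3) 467|_5 = 3·5^3 + 3·5^2 + 3·5 + 2 ↦ 3·6^3 + 3·6^2 + 3·6 + 2|_6 = 776 ⇒ 775
(4) 775|_6 = 3·6^3 + 3·6^2 + 3·6 + 1 ↦ 3·7^3 + 3·7^2 + 3·7 + 1|_7 = 1198 ⇒ 1197
(5) 1197|_7 = 3·7^3 + 3·7^2 + 3·7 ↦ 3·8^3 + 3·8^2 + 3·8|_8 = 1752 ⇒ 1751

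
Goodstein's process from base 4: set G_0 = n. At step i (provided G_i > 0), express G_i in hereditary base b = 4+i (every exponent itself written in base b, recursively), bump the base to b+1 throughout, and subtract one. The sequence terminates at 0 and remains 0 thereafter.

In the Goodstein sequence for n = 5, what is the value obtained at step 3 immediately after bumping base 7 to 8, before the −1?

[0] 5 ≡ 4 + 1 (base 4). Lift 5: 6. −1: 5.
[1] 5 ≡ 5 (base 5). Lift 6: 6. −1: 5.
[2] 5 ≡ 5 (base 6). Lift 7: 5. −1: 4.
[3] 4 ≡ 4 (base 7). Lift 8: 4. −1: 3.

4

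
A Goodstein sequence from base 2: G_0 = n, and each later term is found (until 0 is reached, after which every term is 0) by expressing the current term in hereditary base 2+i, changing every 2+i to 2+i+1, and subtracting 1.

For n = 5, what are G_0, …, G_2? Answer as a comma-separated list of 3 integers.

5, 27, 255

G_0 = 5. HB_2(5) = 2^2 + 1. Bump = 28. G_1 = 27.
G_1 = 27. HB_3(27) = 3^3. Bump = 256. G_2 = 255.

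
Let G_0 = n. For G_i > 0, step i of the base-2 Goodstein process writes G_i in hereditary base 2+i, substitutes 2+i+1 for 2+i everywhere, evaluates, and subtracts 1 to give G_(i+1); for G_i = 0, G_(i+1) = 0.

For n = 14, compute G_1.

110

14 —HB2→ 2^(2 + 1) + 2^2 + 2 —bump→ 3^(3 + 1) + 3^3 + 3 = 111 —(−1)→ 110
110 —HB3→ 3^(3 + 1) + 3^3 + 2 —bump→ 4^(4 + 1) + 4^4 + 2 = 1282 —(−1)→ 1281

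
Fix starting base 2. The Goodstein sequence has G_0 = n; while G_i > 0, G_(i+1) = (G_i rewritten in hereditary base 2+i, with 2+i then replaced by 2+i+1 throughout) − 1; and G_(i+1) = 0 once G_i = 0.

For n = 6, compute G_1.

29

6 —HB2→ 2^2 + 2 —bump→ 3^3 + 3 = 30 —(−1)→ 29
29 —HB3→ 3^3 + 2 —bump→ 4^4 + 2 = 258 —(−1)→ 257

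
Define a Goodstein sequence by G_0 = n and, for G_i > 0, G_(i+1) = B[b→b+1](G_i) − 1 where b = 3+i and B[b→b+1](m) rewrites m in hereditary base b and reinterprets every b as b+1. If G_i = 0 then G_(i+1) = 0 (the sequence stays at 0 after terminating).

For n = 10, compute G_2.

24

G_0 = 10. HB_3(10) = 3^2 + 1. Bump = 17. G_1 = 16.
G_1 = 16. HB_4(16) = 4^2. Bump = 25. G_2 = 24.
G_2 = 24. HB_5(24) = 4·5 + 4. Bump = 28. G_3 = 27.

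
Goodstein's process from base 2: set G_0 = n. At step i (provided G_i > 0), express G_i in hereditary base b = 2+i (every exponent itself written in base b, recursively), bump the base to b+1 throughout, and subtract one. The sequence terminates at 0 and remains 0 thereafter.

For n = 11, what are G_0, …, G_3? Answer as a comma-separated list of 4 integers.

[0] 11 ≡ 2^(2 + 1) + 2 + 1 (base 2). Lift 3: 85. −1: 84.
[1] 84 ≡ 3^(3 + 1) + 3 (base 3). Lift 4: 1028. −1: 1027.
[2] 1027 ≡ 4^(4 + 1) + 3 (base 4). Lift 5: 15628. −1: 15627.

11, 84, 1027, 15627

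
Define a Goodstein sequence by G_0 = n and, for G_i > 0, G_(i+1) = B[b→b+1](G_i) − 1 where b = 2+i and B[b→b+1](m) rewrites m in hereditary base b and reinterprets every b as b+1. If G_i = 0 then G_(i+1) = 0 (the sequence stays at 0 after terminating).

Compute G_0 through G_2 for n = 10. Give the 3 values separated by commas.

i=0: 10 = 2^(2 + 1) + 2 (b=2); 2→3: 3^(3 + 1) + 3 = 84; 84−1 = 83
i=1: 83 = 3^(3 + 1) + 2 (b=3); 3→4: 4^(4 + 1) + 2 = 1026; 1026−1 = 1025

10, 83, 1025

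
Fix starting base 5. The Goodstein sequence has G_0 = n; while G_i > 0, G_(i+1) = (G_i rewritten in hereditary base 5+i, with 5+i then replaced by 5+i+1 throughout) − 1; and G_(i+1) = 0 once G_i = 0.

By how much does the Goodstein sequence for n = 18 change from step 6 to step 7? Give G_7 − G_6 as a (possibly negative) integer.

1

(0) 18|_5 = 3·5 + 3 ↦ 3·6 + 3|_6 = 21 ⇒ 20
(1) 20|_6 = 3·6 + 2 ↦ 3·7 + 2|_7 = 23 ⇒ 22
(2) 22|_7 = 3·7 + 1 ↦ 3·8 + 1|_8 = 25 ⇒ 24
(3) 24|_8 = 3·8 ↦ 3·9|_9 = 27 ⇒ 26
(4) 26|_9 = 2·9 + 8 ↦ 2·10 + 8|_10 = 28 ⇒ 27
(5) 27|_10 = 2·10 + 7 ↦ 2·11 + 7|_11 = 29 ⇒ 28
(6) 28|_11 = 2·11 + 6 ↦ 2·12 + 6|_12 = 30 ⇒ 29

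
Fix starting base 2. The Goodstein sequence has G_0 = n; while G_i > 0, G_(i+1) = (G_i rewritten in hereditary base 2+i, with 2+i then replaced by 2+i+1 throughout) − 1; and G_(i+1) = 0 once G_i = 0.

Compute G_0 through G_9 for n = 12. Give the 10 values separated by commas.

12, 107, 1065, 15685, 280019, 5764910, 134217867, 3486784574, 100000000211, 3138428376974

i=0: 12 = 2^(2 + 1) + 2^2 (b=2); 2→3: 3^(3 + 1) + 3^3 = 108; 108−1 = 107
i=1: 107 = 3^(3 + 1) + 2·3^2 + 2·3 + 2 (b=3); 3→4: 4^(4 + 1) + 2·4^2 + 2·4 + 2 = 1066; 1066−1 = 1065
i=2: 1065 = 4^(4 + 1) + 2·4^2 + 2·4 + 1 (b=4); 4→5: 5^(5 + 1) + 2·5^2 + 2·5 + 1 = 15686; 15686−1 = 15685
i=3: 15685 = 5^(5 + 1) + 2·5^2 + 2·5 (b=5); 5→6: 6^(6 + 1) + 2·6^2 + 2·6 = 280020; 280020−1 = 280019
i=4: 280019 = 6^(6 + 1) + 2·6^2 + 6 + 5 (b=6); 6→7: 7^(7 + 1) + 2·7^2 + 7 + 5 = 5764911; 5764911−1 = 5764910
i=5: 5764910 = 7^(7 + 1) + 2·7^2 + 7 + 4 (b=7); 7→8: 8^(8 + 1) + 2·8^2 + 8 + 4 = 134217868; 134217868−1 = 134217867
i=6: 134217867 = 8^(8 + 1) + 2·8^2 + 8 + 3 (b=8); 8→9: 9^(9 + 1) + 2·9^2 + 9 + 3 = 3486784575; 3486784575−1 = 3486784574
i=7: 3486784574 = 9^(9 + 1) + 2·9^2 + 9 + 2 (b=9); 9→10: 10^(10 + 1) + 2·10^2 + 10 + 2 = 100000000212; 100000000212−1 = 100000000211
i=8: 100000000211 = 10^(10 + 1) + 2·10^2 + 10 + 1 (b=10); 10→11: 11^(11 + 1) + 2·11^2 + 11 + 1 = 3138428376975; 3138428376975−1 = 3138428376974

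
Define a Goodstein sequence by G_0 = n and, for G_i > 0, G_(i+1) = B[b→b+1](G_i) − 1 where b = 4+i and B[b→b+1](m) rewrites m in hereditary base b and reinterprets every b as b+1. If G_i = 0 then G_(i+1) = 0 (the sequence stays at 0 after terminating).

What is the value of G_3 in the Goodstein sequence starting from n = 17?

39

step 0: 17 = 4^2 + 1; sub 5 for 4: 5^2 + 1; = 26; G_1 = 26−1 = 25
step 1: 25 = 5^2; sub 6 for 5: 6^2; = 36; G_2 = 36−1 = 35
step 2: 35 = 5·6 + 5; sub 7 for 6: 5·7 + 5; = 40; G_3 = 40−1 = 39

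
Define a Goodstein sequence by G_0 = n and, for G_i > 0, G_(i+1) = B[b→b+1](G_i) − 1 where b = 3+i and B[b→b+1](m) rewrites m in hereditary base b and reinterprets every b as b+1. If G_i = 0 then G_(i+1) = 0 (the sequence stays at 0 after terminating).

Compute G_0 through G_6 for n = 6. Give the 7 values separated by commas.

base 3: 6 = 2·3; at 4: 2·4 = 8; next = 7
base 4: 7 = 4 + 3; at 5: 5 + 3 = 8; next = 7
base 5: 7 = 5 + 2; at 6: 6 + 2 = 8; next = 7
base 6: 7 = 6 + 1; at 7: 7 + 1 = 8; next = 7
base 7: 7 = 7; at 8: 8 = 8; next = 7
base 8: 7 = 7; at 9: 7 = 7; next = 6

6, 7, 7, 7, 7, 7, 6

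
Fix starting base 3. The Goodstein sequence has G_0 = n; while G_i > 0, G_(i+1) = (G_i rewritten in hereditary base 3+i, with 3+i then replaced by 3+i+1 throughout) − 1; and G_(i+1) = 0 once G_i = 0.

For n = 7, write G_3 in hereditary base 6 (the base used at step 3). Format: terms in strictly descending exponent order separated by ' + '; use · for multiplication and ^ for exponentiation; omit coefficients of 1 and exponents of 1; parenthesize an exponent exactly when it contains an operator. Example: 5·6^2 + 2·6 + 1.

6 + 3

7 —HB3→ 2·3 + 1 —bump→ 2·4 + 1 = 9 —(−1)→ 8
8 —HB4→ 2·4 —bump→ 2·5 = 10 —(−1)→ 9
9 —HB5→ 5 + 4 —bump→ 6 + 4 = 10 —(−1)→ 9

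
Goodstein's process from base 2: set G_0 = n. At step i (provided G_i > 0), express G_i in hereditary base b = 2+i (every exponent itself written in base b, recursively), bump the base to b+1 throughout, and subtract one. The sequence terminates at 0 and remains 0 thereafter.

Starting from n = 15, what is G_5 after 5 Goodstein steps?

[0] 15 ≡ 2^(2 + 1) + 2^2 + 2 + 1 (base 2). Lift 3: 112. −1: 111.
[1] 111 ≡ 3^(3 + 1) + 3^3 + 3 (base 3). Lift 4: 1284. −1: 1283.
[2] 1283 ≡ 4^(4 + 1) + 4^4 + 3 (base 4). Lift 5: 18753. −1: 18752.
[3] 18752 ≡ 5^(5 + 1) + 5^5 + 2 (base 5). Lift 6: 326594. −1: 326593.
[4] 326593 ≡ 6^(6 + 1) + 6^6 + 1 (base 6). Lift 7: 6588345. −1: 6588344.
[5] 6588344 ≡ 7^(7 + 1) + 7^7 (base 7). Lift 8: 150994944. −1: 150994943.

6588344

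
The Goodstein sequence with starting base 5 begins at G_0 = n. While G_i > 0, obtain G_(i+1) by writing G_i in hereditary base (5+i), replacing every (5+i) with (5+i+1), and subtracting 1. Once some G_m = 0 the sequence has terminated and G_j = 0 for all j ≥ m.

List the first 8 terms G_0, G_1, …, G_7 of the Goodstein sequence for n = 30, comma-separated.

i=0: 30 = 5^2 + 5 (b=5); 5→6: 6^2 + 6 = 42; 42−1 = 41
i=1: 41 = 6^2 + 5 (b=6); 6→7: 7^2 + 5 = 54; 54−1 = 53
i=2: 53 = 7^2 + 4 (b=7); 7→8: 8^2 + 4 = 68; 68−1 = 67
i=3: 67 = 8^2 + 3 (b=8); 8→9: 9^2 + 3 = 84; 84−1 = 83
i=4: 83 = 9^2 + 2 (b=9); 9→10: 10^2 + 2 = 102; 102−1 = 101
i=5: 101 = 10^2 + 1 (b=10); 10→11: 11^2 + 1 = 122; 122−1 = 121
i=6: 121 = 11^2 (b=11); 11→12: 12^2 = 144; 144−1 = 143

30, 41, 53, 67, 83, 101, 121, 143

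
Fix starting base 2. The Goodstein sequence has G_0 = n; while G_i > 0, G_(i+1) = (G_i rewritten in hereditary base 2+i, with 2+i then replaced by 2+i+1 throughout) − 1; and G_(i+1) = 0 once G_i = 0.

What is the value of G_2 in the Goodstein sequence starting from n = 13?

1279

13 —HB2→ 2^(2 + 1) + 2^2 + 1 —bump→ 3^(3 + 1) + 3^3 + 1 = 109 —(−1)→ 108
108 —HB3→ 3^(3 + 1) + 3^3 —bump→ 4^(4 + 1) + 4^4 = 1280 —(−1)→ 1279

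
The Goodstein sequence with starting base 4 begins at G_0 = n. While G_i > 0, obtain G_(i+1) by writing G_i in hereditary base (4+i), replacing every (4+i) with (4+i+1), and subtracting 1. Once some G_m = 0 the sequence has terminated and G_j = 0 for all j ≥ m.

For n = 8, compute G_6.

step 0: 8 = 2·4; sub 5 for 4: 2·5; = 10; G_1 = 10−1 = 9
step 1: 9 = 5 + 4; sub 6 for 5: 6 + 4; = 10; G_2 = 10−1 = 9
step 2: 9 = 6 + 3; sub 7 for 6: 7 + 3; = 10; G_3 = 10−1 = 9
step 3: 9 = 7 + 2; sub 8 for 7: 8 + 2; = 10; G_4 = 10−1 = 9
step 4: 9 = 8 + 1; sub 9 for 8: 9 + 1; = 10; G_5 = 10−1 = 9
step 5: 9 = 9; sub 10 for 9: 10; = 10; G_6 = 10−1 = 9
step 6: 9 = 9; sub 11 for 10: 9; = 9; G_7 = 9−1 = 8

9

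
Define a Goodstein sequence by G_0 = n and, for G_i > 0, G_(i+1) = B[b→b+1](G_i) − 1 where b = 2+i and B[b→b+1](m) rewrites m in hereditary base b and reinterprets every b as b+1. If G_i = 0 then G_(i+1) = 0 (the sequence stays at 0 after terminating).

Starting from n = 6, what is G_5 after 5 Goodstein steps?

G_0 = 6. HB_2(6) = 2^2 + 2. Bump = 30. G_1 = 29.
G_1 = 29. HB_3(29) = 3^3 + 2. Bump = 258. G_2 = 257.
G_2 = 257. HB_4(257) = 4^4 + 1. Bump = 3126. G_3 = 3125.
G_3 = 3125. HB_5(3125) = 5^5. Bump = 46656. G_4 = 46655.
G_4 = 46655. HB_6(46655) = 5·6^5 + 5·6^4 + 5·6^3 + 5·6^2 + 5·6 + 5. Bump = 98040. G_5 = 98039.
G_5 = 98039. HB_7(98039) = 5·7^5 + 5·7^4 + 5·7^3 + 5·7^2 + 5·7 + 4. Bump = 187244. G_6 = 187243.

98039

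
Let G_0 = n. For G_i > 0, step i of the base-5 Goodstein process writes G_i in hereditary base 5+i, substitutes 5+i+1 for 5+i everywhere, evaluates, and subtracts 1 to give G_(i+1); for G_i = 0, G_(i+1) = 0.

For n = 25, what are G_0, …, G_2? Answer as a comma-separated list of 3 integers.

25, 35, 39

step 0: 25 = 5^2; sub 6 for 5: 6^2; = 36; G_1 = 36−1 = 35
step 1: 35 = 5·6 + 5; sub 7 for 6: 5·7 + 5; = 40; G_2 = 40−1 = 39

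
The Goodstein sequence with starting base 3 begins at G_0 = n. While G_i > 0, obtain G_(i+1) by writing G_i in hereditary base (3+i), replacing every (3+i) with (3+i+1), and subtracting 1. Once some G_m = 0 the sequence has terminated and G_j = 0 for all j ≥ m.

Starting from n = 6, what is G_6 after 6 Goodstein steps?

6

[0] 6 ≡ 2·3 (base 3). Lift 4: 8. −1: 7.
[1] 7 ≡ 4 + 3 (base 4). Lift 5: 8. −1: 7.
[2] 7 ≡ 5 + 2 (base 5). Lift 6: 8. −1: 7.
[3] 7 ≡ 6 + 1 (base 6). Lift 7: 8. −1: 7.
[4] 7 ≡ 7 (base 7). Lift 8: 8. −1: 7.
[5] 7 ≡ 7 (base 8). Lift 9: 7. −1: 6.
[6] 6 ≡ 6 (base 9). Lift 10: 6. −1: 5.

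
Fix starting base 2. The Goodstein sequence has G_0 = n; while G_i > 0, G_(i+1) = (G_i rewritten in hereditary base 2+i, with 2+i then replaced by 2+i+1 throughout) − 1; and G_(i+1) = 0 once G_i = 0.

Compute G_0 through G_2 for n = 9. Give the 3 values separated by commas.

9, 81, 1023

G_0=9  [base 2] 2^(2 + 1) + 1  →[2↦3]→  3^(3 + 1) + 1 = 82  −1 ⇒ G_1=81
G_1=81  [base 3] 3^(3 + 1)  →[3↦4]→  4^(4 + 1) = 1024  −1 ⇒ G_2=1023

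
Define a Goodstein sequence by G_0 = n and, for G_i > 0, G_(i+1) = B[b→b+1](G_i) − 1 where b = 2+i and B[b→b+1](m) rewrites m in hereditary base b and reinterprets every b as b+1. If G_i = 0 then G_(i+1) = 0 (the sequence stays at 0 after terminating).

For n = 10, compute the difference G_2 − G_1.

942

[0] 10 ≡ 2^(2 + 1) + 2 (base 2). Lift 3: 84. −1: 83.
[1] 83 ≡ 3^(3 + 1) + 2 (base 3). Lift 4: 1026. −1: 1025.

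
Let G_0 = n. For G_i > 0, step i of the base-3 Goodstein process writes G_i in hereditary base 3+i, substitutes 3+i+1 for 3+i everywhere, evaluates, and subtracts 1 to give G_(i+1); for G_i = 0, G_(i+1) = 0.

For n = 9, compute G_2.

17

9 —HB3→ 3^2 —bump→ 4^2 = 16 —(−1)→ 15
15 —HB4→ 3·4 + 3 —bump→ 3·5 + 3 = 18 —(−1)→ 17
17 —HB5→ 3·5 + 2 —bump→ 3·6 + 2 = 20 —(−1)→ 19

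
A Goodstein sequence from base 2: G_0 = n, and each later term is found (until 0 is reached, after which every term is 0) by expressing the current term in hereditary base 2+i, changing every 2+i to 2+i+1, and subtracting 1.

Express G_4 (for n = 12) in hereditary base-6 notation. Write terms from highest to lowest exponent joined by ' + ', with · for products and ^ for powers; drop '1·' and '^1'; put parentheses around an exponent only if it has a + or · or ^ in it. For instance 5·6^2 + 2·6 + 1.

6^(6 + 1) + 2·6^2 + 6 + 5

G_0=12  [base 2] 2^(2 + 1) + 2^2  →[2↦3]→  3^(3 + 1) + 3^3 = 108  −1 ⇒ G_1=107
G_1=107  [base 3] 3^(3 + 1) + 2·3^2 + 2·3 + 2  →[3↦4]→  4^(4 + 1) + 2·4^2 + 2·4 + 2 = 1066  −1 ⇒ G_2=1065
G_2=1065  [base 4] 4^(4 + 1) + 2·4^2 + 2·4 + 1  →[4↦5]→  5^(5 + 1) + 2·5^2 + 2·5 + 1 = 15686  −1 ⇒ G_3=15685
G_3=15685  [base 5] 5^(5 + 1) + 2·5^2 + 2·5  →[5↦6]→  6^(6 + 1) + 2·6^2 + 2·6 = 280020  −1 ⇒ G_4=280019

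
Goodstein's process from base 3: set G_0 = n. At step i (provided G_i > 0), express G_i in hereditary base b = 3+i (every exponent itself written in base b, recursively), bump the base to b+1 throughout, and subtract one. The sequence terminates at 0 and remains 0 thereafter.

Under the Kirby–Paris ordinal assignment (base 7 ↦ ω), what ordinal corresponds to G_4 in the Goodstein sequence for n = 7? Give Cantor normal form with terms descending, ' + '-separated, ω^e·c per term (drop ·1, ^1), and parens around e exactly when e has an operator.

7 —HB3→ 2·3 + 1 —bump→ 2·4 + 1 = 9 —(−1)→ 8
8 —HB4→ 2·4 —bump→ 2·5 = 10 —(−1)→ 9
9 —HB5→ 5 + 4 —bump→ 6 + 4 = 10 —(−1)→ 9
9 —HB6→ 6 + 3 —bump→ 7 + 3 = 10 —(−1)→ 9
9 —HB7→ 7 + 2 —bump→ 8 + 2 = 10 —(−1)→ 9

ω + 2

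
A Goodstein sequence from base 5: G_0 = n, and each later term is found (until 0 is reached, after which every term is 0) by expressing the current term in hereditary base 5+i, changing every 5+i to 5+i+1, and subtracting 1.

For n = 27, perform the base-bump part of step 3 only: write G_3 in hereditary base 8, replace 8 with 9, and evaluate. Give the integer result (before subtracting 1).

[0] 27 ≡ 5^2 + 2 (base 5). Lift 6: 38. −1: 37.
[1] 37 ≡ 6^2 + 1 (base 6). Lift 7: 50. −1: 49.
[2] 49 ≡ 7^2 (base 7). Lift 8: 64. −1: 63.
[3] 63 ≡ 7·8 + 7 (base 8). Lift 9: 70. −1: 69.

70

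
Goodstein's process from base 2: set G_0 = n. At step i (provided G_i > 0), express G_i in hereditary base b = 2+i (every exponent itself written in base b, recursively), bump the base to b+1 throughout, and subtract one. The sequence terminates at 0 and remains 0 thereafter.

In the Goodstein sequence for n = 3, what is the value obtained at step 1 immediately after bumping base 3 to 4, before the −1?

4

G_0=3  [base 2] 2 + 1  →[2↦3]→  3 + 1 = 4  −1 ⇒ G_1=3
G_1=3  [base 3] 3  →[3↦4]→  4 = 4  −1 ⇒ G_2=3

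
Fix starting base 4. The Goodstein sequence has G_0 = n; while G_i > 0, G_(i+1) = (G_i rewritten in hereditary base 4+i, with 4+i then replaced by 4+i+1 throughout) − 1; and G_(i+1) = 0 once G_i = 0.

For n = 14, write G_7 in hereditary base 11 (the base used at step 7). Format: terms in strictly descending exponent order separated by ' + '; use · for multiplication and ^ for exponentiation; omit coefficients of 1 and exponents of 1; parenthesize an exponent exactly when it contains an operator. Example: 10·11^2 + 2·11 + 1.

G_0=14  [base 4] 3·4 + 2  →[4↦5]→  3·5 + 2 = 17  −1 ⇒ G_1=16
G_1=16  [base 5] 3·5 + 1  →[5↦6]→  3·6 + 1 = 19  −1 ⇒ G_2=18
G_2=18  [base 6] 3·6  →[6↦7]→  3·7 = 21  −1 ⇒ G_3=20
G_3=20  [base 7] 2·7 + 6  →[7↦8]→  2·8 + 6 = 22  −1 ⇒ G_4=21
G_4=21  [base 8] 2·8 + 5  →[8↦9]→  2·9 + 5 = 23  −1 ⇒ G_5=22
G_5=22  [base 9] 2·9 + 4  →[9↦10]→  2·10 + 4 = 24  −1 ⇒ G_6=23
G_6=23  [base 10] 2·10 + 3  →[10↦11]→  2·11 + 3 = 25  −1 ⇒ G_7=24
G_7=24  [base 11] 2·11 + 2  →[11↦12]→  2·12 + 2 = 26  −1 ⇒ G_8=25

2·11 + 2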